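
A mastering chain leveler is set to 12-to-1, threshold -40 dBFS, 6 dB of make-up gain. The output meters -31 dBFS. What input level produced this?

-4 dBFS

Stripping the +6 dB make-up gives -37 dBFS at the gain stage.
The compressed level sits -37 − (-40) = 3 dB over threshold.
Before 12:1 compression the overshoot was 3 × 12 = 36 dB, so input = -40 + 36 = -4 dBFS.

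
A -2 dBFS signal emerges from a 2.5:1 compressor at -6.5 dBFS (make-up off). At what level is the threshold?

-9.5 dBFS

Input is 7.5 dB above T (since output overshoot × R = input overshoot: (-6.5 − T)·2.5 = -2 − T gives T = -9.5 dBFS).
Check: -9.5 + (-2 − (-9.5))/2.5 = -9.5 + 3 = -6.5 dBFS. ✓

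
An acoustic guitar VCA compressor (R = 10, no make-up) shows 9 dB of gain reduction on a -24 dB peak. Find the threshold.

Let T be the threshold. Output overshoot = (input overshoot)/R, so -33 − T = (-24 − T)/10.
10·(-33 − T) = -24 − T → 9·T = -330 − (-24) = -306.
T = -306/9 = -34 dB.

-34 dB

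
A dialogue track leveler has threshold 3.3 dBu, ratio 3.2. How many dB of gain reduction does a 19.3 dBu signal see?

19.3 dBu exceeds the threshold by 16 dB.
A 3.2:1 ratio leaves 5 dB of that excess.
Gain reduction = 16 − 5 = 11 dB.

11 dB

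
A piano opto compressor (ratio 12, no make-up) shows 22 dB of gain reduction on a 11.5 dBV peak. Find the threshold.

Let T be the threshold. Output overshoot = (input overshoot)/R, so -10.5 − T = (11.5 − T)/12.
12·(-10.5 − T) = 11.5 − T → 11·T = -126 − 11.5 = -137.5.
T = -137.5/11 = -12.5 dBV.

-12.5 dBV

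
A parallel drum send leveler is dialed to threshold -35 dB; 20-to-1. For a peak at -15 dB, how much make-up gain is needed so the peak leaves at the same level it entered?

Overshoot 20 dB → 20/20 = 1 dB after compression, so the compressed level is -35 + 1 = -34 dB.
Make-up = target − compressed = -15 − (-34) = 19 dB.

19 dB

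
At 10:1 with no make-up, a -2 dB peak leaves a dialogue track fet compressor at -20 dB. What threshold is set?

-22 dB

Input is 20 dB above T (since output overshoot × R = input overshoot: (-20 − T)·10 = -2 − T gives T = -22 dB).
Check: -22 + (-2 − (-22))/10 = -22 + 2 = -20 dB. ✓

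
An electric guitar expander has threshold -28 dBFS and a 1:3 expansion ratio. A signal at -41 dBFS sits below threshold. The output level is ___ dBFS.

-67 dBFS

Below threshold, a 1:3 expander applies gain = (3−1)×(T − x) of attenuation.
(3−1) × 13 = 26 dB, so output = -41 − 26 = -67 dBFS.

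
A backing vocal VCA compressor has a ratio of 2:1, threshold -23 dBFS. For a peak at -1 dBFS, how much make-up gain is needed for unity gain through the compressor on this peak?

11 dB

The peak compresses to -23 + 22/2 = -12 dBFS.
To reach -1 dBFS requires -1 − (-12) = 11 dB of make-up.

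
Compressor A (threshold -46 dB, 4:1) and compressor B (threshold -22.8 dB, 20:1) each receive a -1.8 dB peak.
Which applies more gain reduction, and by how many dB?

A: GR = 44.2 − 44.2/4 = 33.15 dB.
B: GR = 21 − 21/20 = 19.95 dB.
Difference: 13.2 dB in favour of A.

A, by 13.2 dB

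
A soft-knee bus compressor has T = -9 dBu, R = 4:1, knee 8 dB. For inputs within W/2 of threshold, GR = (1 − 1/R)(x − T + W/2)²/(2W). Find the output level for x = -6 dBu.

x − T + W/2 = -6 − (-9) + 4 = 7.
GR = (1 − 1/4) × 7² / 16 = 0.75 × 49 / 16 = 2.296875 dB.
Output = -6 − 2.296875 = -8.296875 dBu.

-8.296875 dBu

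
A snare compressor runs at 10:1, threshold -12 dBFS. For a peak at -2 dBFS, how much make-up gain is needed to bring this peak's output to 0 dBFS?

11 dB

The peak compresses to -12 + 10/10 = -11 dBFS.
To reach 0 dBFS requires 0 − (-11) = 11 dB of make-up.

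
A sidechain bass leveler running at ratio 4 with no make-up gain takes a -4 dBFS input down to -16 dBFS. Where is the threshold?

Input is 16 dB above T (since output overshoot × R = input overshoot: (-16 − T)·4 = -4 − T gives T = -20 dBFS).
Check: -20 + (-4 − (-20))/4 = -20 + 4 = -16 dBFS. ✓

-20 dBFS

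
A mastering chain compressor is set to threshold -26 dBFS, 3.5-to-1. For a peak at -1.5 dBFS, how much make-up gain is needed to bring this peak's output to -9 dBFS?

10 dB

Without make-up, output = threshold + overshoot/3.5 = -26 + 7 = -19 dBFS.
Gap to target: 10 dB.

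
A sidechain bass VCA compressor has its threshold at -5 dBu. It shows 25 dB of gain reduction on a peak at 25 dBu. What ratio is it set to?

6:1

Input overshoot = 25 − (-5) = 30 dB.
Output overshoot = 30 − 25 = 5 dB.
Ratio = input overshoot / output overshoot = 30 / 5 = 6.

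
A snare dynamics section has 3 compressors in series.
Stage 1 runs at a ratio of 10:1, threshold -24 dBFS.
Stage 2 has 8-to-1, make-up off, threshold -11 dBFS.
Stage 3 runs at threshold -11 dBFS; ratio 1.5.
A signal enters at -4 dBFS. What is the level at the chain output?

-22 dBFS

Stage 1: 20 dB above -24 dBFS, reduced 10:1 to 2 dB above → -22 dBFS.
Stage 2: below threshold (-22 ≤ -11); passes unchanged; output -22 dBFS.
Stage 3: below threshold (-22 ≤ -11); passes unchanged; output -22 dBFS.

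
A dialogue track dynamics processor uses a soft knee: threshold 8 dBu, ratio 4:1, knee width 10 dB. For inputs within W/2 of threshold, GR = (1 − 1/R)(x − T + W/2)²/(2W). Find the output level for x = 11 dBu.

8.6 dBu

x − T + W/2 = 11 − 8 + 5 = 8.
GR = (1 − 1/4) × 8² / 20 = 0.75 × 64 / 20 = 2.4 dB.
Output = 11 − 2.4 = 8.6 dBu.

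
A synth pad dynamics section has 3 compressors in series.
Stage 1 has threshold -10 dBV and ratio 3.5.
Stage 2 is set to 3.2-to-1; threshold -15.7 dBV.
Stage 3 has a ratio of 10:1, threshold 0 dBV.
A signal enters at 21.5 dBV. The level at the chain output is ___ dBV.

-11.10625 dBV

Stage 1: 31.5 dB above -10 dBV, reduced 3.5:1 to 9 dB above → -1 dBV.
Stage 2: overshoot 14.7 dB → 14.7/3.2 = 4.59375 dB → -11.10625 dBV.
Stage 3: below threshold (-11.10625 ≤ 0); passes unchanged; output -11.10625 dBV.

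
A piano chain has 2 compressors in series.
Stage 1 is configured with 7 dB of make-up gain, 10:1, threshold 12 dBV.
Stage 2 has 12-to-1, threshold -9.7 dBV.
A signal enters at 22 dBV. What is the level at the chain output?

Stage 1: 22 dBV is 10 dB over 12 dBV; at 10:1 that becomes 1 dB over, giving 13 dBV; +7 dB make-up → 20 dBV.
Stage 2: 29.7 dB above -9.7 dBV, reduced 12:1 to 2.475 dB above → -7.225 dBV.

-7.225 dBV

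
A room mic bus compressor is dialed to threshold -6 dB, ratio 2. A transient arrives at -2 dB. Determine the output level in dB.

The input is 4 dB above the -6 dB threshold.
The 4 dB excess becomes 2 dB after 2:1 reduction.
Output = -6 + 2 = -4 dB.

-4 dB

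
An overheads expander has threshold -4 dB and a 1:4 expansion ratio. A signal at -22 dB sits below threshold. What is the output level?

Below threshold, a 1:4 expander applies gain = (4−1)×(T − x) of attenuation.
(4−1) × 18 = 54 dB, so output = -22 − 54 = -76 dB.

-76 dB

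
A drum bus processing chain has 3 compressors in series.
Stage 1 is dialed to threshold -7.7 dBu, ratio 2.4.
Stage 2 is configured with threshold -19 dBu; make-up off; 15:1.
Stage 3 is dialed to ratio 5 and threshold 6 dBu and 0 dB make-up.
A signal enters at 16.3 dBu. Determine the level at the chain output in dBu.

-17.58 dBu

Stage 1: 24 dB above -7.7 dBu, reduced 2.4:1 to 10 dB above → 2.3 dBu.
Stage 2: 21.3 dB above -19 dBu, reduced 15:1 to 1.42 dB above → -17.58 dBu.
Stage 3: -17.58 dBu is at or below the 6 dBu threshold — no compression; output -17.58 dBu.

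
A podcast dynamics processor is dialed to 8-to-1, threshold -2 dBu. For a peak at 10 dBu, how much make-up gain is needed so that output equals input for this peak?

Without make-up, output = threshold + overshoot/8 = -2 + 1.5 = -0.5 dBu.
Gap to target: 10.5 dB.

10.5 dB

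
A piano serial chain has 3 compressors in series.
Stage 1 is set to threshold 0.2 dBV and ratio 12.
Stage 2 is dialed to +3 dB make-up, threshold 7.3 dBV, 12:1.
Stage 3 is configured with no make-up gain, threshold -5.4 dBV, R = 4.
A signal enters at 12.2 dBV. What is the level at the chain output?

-3 dBV

Stage 1: 12 dB above 0.2 dBV, reduced 12:1 to 1 dB above → 1.2 dBV.
Stage 2: below threshold (1.2 ≤ 7.3); passes unchanged; make-up brings it to 4.2 dBV.
Stage 3: overshoot 9.6 dB → 9.6/4 = 2.4 dB → -3 dBV.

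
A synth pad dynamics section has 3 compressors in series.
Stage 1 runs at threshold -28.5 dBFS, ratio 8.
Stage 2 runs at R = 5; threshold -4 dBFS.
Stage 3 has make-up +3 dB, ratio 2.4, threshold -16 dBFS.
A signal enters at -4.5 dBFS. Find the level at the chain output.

-22.5 dBFS

Stage 1: overshoot 24 dB → 24/8 = 3 dB → -25.5 dBFS.
Stage 2: -25.5 dBFS is at or below the -4 dBFS threshold — no compression; output -25.5 dBFS.
Stage 3: -25.5 dBFS ≤ -16 dBFS, so stage 3 doesn't engage; make-up brings it to -22.5 dBFS.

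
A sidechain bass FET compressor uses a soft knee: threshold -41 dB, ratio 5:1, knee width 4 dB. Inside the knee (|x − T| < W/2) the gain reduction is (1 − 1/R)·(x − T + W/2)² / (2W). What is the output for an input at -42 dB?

x − T + W/2 = -42 − (-41) + 2 = 1.
GR = (1 − 1/5) × 1² / 8 = 0.8 × 1 / 8 = 0.1 dB.
Output = -42 − 0.1 = -42.1 dB.

-42.1 dB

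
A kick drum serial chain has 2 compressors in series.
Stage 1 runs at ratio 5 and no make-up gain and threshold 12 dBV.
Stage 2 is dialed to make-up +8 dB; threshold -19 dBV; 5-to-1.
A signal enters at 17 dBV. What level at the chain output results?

-4.6 dBV

Stage 1: overshoot 5 dB → 5/5 = 1 dB → 13 dBV.
Stage 2: overshoot 32 dB → 32/5 = 6.4 dB → -12.6 dBV; +8 dB make-up → -4.6 dBV.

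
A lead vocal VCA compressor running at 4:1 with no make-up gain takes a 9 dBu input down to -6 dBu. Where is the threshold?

-11 dBu

Input is 20 dB above T (since output overshoot × R = input overshoot: (-6 − T)·4 = 9 − T gives T = -11 dBu).
Check: -11 + (9 − (-11))/4 = -11 + 5 = -6 dBu. ✓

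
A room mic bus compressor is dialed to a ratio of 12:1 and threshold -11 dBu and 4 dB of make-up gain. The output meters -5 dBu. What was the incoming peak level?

13 dBu

Remove make-up: -5 − 4 = -9 dBu.
The compressed level sits -9 − (-11) = 2 dB over threshold.
Undo the ratio: input overshoot = 2 × 12 = 24 dB, giving input = 13 dBu.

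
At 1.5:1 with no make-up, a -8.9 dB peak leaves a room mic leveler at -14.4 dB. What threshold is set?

Gain reduction = -8.9 − (-14.4) = 5.5 dB; output overshoot = GR / (R − 1) = 5.5 / 0.5 = 11 dB.
Threshold = output − output overshoot = -14.4 − 11 = -25.4 dB.

-25.4 dB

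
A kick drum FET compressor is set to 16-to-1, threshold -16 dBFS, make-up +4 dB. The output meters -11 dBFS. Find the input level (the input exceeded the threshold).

Before make-up, the level was -11 − 4 = -15 dBFS.
Post-compression overshoot = -15 − (-16) = 1 dB.
Input overshoot = R × output overshoot = 16 dB → input = -16 + 16 = 0 dBFS.

0 dBFS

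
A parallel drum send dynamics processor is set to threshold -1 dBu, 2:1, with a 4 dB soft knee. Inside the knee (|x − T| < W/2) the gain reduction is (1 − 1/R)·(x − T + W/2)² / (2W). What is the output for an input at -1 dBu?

-1.25 dBu

x − T + W/2 = -1 − (-1) + 2 = 2.
GR = (1 − 1/2) × 2² / 8 = 0.5 × 4 / 8 = 0.25 dB.
Output = -1 − 0.25 = -1.25 dBu.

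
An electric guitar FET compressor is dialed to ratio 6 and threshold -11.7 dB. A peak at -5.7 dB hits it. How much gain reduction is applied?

The signal is 6 dB above threshold.
A 6:1 ratio leaves 1 dB of that excess.
Gain reduction = 6 − 1 = 5 dB.

5 dB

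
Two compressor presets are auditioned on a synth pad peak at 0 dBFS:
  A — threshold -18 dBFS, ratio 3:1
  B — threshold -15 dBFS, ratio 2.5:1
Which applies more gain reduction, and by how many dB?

A, by 3 dB

A: 18 dB over, compressed to 6 dB over, so 12 dB of GR.
B: 15 dB over, compressed to 6 dB over, so 9 dB of GR.
Difference: 3 dB in favour of A.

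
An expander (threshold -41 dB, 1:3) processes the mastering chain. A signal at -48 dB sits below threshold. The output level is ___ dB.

-62 dB

Below threshold, a 1:3 expander applies gain = (3−1)×(T − x) of attenuation.
(3−1) × 7 = 14 dB, so output = -48 − 14 = -62 dB.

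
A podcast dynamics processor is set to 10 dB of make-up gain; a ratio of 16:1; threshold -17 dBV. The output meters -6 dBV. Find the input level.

Stripping the +10 dB make-up gives -16 dBV at the gain stage.
The compressed level sits -16 − (-17) = 1 dB over threshold.
Undo the ratio: input overshoot = 1 × 16 = 16 dB, giving input = -1 dBV.

-1 dBV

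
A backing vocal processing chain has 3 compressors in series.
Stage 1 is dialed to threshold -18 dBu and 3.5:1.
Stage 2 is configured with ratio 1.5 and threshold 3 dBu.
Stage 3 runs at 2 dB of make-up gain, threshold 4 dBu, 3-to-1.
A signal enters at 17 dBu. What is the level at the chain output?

-6 dBu

Stage 1: overshoot 35 dB → 35/3.5 = 10 dB → -8 dBu.
Stage 2: below threshold (-8 ≤ 3); passes unchanged; output -8 dBu.
Stage 3: -8 dBu ≤ 4 dBu, so stage 3 doesn't engage; make-up brings it to -6 dBu.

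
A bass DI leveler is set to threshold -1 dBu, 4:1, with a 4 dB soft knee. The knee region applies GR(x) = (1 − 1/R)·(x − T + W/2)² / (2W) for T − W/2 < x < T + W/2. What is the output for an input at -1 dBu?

x − T + W/2 = -1 − (-1) + 2 = 2.
GR = (1 − 1/4) × 2² / 8 = 0.75 × 4 / 8 = 0.375 dB.
Output = -1 − 0.375 = -1.375 dBu.

-1.375 dBu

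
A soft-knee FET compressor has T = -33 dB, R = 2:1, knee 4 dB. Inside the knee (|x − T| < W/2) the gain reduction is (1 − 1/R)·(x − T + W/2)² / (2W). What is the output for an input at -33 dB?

x − T + W/2 = -33 − (-33) + 2 = 2.
GR = (1 − 1/2) × 2² / 8 = 0.5 × 4 / 8 = 0.25 dB.
Output = -33 − 0.25 = -33.25 dB.

-33.25 dB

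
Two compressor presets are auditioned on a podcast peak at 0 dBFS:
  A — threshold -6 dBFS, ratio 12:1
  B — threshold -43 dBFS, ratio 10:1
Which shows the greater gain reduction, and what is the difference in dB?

B, by 33.2 dB

A: overshoot 6 dB → output overshoot 0.5 dB → GR 5.5 dB.
B: overshoot 43 dB → output overshoot 4.3 dB → GR 38.7 dB.
B reduces 33.2 dB more.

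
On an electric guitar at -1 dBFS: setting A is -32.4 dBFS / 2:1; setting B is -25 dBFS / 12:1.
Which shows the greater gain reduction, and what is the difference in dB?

B, by 6.3 dB

A: 31.4 dB over, compressed to 15.7 dB over, so 15.7 dB of GR.
B: 24 dB over, compressed to 2 dB over, so 22 dB of GR.
Difference: 6.3 dB in favour of B.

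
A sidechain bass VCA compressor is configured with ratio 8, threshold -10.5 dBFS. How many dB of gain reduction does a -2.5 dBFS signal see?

7 dB

The signal is 8 dB above threshold.
After 8:1 compression the overshoot becomes 8/8 = 1 dB.
Gain reduction = 8 − 1 = 7 dB.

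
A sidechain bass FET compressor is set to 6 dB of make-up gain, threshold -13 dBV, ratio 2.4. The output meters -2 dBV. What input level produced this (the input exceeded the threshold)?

-1 dBV

Stripping the +6 dB make-up gives -8 dBV at the gain stage.
Post-compression overshoot = -8 − (-13) = 5 dB.
Input overshoot = R × output overshoot = 12 dB → input = -13 + 12 = -1 dBV.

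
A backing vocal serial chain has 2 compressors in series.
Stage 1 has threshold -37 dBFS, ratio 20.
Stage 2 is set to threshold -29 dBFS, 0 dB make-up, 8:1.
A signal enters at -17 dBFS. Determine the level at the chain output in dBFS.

Stage 1: overshoot 20 dB → 20/20 = 1 dB → -36 dBFS.
Stage 2: -36 dBFS is at or below the -29 dBFS threshold — no compression; output -36 dBFS.

-36 dBFS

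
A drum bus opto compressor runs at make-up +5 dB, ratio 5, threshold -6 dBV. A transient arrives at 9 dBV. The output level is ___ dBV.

9 dBV sits 15 dB over threshold.
The 15 dB excess becomes 3 dB after 5:1 reduction.
Output = -6 + 3 = -3 dBV; make-up adds 5 dB, giving 2 dBV.

2 dBV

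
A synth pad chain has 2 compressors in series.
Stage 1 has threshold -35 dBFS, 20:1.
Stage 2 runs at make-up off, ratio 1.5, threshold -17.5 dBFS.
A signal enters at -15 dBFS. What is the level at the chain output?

-34 dBFS

Stage 1: -15 dBFS is 20 dB over -35 dBFS; at 20:1 that becomes 1 dB over, giving -34 dBFS.
Stage 2: -34 dBFS is at or below the -17.5 dBFS threshold — no compression; output -34 dBFS.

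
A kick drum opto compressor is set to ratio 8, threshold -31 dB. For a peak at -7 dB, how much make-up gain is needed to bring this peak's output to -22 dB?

Overshoot 24 dB → 24/8 = 3 dB after compression, so the compressed level is -31 + 3 = -28 dB.
Make-up = target − compressed = -22 − (-28) = 6 dB.

6 dB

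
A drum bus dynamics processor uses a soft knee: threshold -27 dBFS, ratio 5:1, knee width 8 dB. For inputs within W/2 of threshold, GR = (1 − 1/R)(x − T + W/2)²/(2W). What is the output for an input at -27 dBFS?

-27.8 dBFS

x − T + W/2 = -27 − (-27) + 4 = 4.
GR = (1 − 1/5) × 4² / 16 = 0.8 × 16 / 16 = 0.8 dB.
Output = -27 − 0.8 = -27.8 dBFS.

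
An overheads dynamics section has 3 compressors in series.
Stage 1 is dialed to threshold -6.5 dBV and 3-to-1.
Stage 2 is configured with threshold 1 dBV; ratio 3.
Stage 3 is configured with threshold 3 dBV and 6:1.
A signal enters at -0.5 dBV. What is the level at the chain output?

Stage 1: overshoot 6 dB → 6/3 = 2 dB → -4.5 dBV.
Stage 2: below threshold (-4.5 ≤ 1); passes unchanged; output -4.5 dBV.
Stage 3: -4.5 dBV ≤ 3 dBV, so stage 3 doesn't engage; output -4.5 dBV.

-4.5 dBV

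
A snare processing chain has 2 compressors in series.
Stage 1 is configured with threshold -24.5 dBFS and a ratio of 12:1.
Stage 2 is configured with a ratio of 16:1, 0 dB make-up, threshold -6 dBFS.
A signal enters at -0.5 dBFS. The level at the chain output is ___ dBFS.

Stage 1: -0.5 dBFS is 24 dB over -24.5 dBFS; at 12:1 that becomes 2 dB over, giving -22.5 dBFS.
Stage 2: -22.5 dBFS ≤ -6 dBFS, so stage 2 doesn't engage; output -22.5 dBFS.

-22.5 dBFS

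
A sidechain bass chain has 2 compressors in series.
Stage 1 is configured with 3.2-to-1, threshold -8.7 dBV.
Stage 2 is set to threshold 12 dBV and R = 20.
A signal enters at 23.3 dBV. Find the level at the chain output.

Stage 1: 32 dB above -8.7 dBV, reduced 3.2:1 to 10 dB above → 1.3 dBV.
Stage 2: 1.3 dBV is at or below the 12 dBV threshold — no compression; output 1.3 dBV.

1.3 dBV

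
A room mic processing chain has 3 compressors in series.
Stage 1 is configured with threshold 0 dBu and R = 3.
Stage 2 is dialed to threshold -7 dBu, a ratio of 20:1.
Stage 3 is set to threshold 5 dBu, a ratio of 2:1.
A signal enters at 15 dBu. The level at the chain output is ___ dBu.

-6.4 dBu

Stage 1: overshoot 15 dB → 15/3 = 5 dB → 5 dBu.
Stage 2: overshoot 12 dB → 12/20 = 0.6 dB → -6.4 dBu.
Stage 3: -6.4 dBu is at or below the 5 dBu threshold — no compression; output -6.4 dBu.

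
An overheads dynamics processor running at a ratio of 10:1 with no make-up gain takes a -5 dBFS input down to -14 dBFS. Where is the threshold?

Gain reduction = -5 − (-14) = 9 dB; output overshoot = GR / (R − 1) = 9 / 9 = 1 dB.
Threshold = output − output overshoot = -14 − 1 = -15 dBFS.

-15 dBFS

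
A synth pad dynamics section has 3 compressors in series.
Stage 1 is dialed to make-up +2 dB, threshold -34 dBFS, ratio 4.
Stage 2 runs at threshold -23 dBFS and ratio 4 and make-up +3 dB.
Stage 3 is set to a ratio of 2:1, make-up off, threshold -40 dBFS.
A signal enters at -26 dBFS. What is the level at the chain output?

-33.5 dBFS

Stage 1: 8 dB above -34 dBFS, reduced 4:1 to 2 dB above → -32 dBFS; +2 dB make-up → -30 dBFS.
Stage 2: below threshold (-30 ≤ -23); passes unchanged; make-up brings it to -27 dBFS.
Stage 3: overshoot 13 dB → 13/2 = 6.5 dB → -33.5 dBFS.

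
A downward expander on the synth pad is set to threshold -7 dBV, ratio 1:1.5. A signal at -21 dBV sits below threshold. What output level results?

Undershoot = (-7) − (-21) = 14 dB.
At 1:1.5, that expands to 21 dB under threshold.
Output = -7 − 21 = -28 dBV.

-28 dBV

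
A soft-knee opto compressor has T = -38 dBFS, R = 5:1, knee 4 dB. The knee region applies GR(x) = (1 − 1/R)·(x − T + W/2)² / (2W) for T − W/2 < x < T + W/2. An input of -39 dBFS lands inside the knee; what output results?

x − T + W/2 = -39 − (-38) + 2 = 1.
GR = (1 − 1/5) × 1² / 8 = 0.8 × 1 / 8 = 0.1 dB.
Output = -39 − 0.1 = -39.1 dBFS.

-39.1 dBFS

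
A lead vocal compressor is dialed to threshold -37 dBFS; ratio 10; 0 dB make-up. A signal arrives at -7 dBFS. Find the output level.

-34 dBFS

Overshoot: -7 − (-37) = 30 dB.
10:1 compression reduces that to 30/10 = 3 dB over.
So the level is -37 + 3 = -34 dBFS.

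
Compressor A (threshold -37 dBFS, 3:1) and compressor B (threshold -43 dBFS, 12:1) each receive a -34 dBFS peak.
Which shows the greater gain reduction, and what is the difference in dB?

A: overshoot 3 dB → output overshoot 1 dB → GR 2 dB.
B: overshoot 9 dB → output overshoot 0.75 dB → GR 8.25 dB.
Difference: 6.25 dB in favour of B.

B, by 6.25 dB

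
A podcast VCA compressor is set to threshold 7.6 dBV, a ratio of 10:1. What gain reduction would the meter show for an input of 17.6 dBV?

17.6 dBV exceeds the threshold by 10 dB.
At 10:1, output sits 10/10 = 1 dB above threshold.
Gain reduction = 10 − 1 = 9 dB.

9 dB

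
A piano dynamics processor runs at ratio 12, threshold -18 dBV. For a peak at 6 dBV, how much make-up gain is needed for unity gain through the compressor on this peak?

Without make-up, output = threshold + overshoot/12 = -18 + 2 = -16 dBV.
Gap to target: 22 dB.

22 dB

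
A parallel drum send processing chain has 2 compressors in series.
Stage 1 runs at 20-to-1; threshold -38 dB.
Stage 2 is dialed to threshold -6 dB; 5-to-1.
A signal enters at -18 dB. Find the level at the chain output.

-37 dB

Stage 1: -18 dB is 20 dB over -38 dB; at 20:1 that becomes 1 dB over, giving -37 dB.
Stage 2: -37 dB is at or below the -6 dB threshold — no compression; output -37 dB.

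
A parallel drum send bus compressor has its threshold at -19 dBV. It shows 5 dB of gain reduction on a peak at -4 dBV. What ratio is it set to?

Input overshoot = -4 − (-19) = 15 dB.
Output overshoot = 15 − 5 = 10 dB.
Ratio = input overshoot / output overshoot = 15 / 10 = 1.5.

1.5:1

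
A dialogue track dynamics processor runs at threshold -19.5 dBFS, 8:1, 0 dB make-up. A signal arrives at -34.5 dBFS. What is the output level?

-34.5 dBFS is 15 dB below the -19.5 dBFS threshold, so no gain reduction is applied.
Output = input = -34.5 dBFS.

-34.5 dBFS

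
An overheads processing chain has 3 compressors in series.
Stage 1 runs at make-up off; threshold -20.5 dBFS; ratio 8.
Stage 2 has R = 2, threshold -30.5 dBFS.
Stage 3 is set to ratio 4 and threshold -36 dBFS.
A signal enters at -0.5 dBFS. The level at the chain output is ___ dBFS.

-33.0625 dBFS

Stage 1: 20 dB above -20.5 dBFS, reduced 8:1 to 2.5 dB above → -18 dBFS.
Stage 2: -18 dBFS is 12.5 dB over -30.5 dBFS; at 2:1 that becomes 6.25 dB over, giving -24.25 dBFS.
Stage 3: overshoot 11.75 dB → 11.75/4 = 2.9375 dB → -33.0625 dBFS.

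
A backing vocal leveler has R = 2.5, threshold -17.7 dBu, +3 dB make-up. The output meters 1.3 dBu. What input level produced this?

Before make-up, the level was 1.3 − 3 = -1.7 dBu.
That's 16 dB above the -17.7 dBu threshold.
Input overshoot = R × output overshoot = 40 dB → input = -17.7 + 40 = 22.3 dBu.

22.3 dBu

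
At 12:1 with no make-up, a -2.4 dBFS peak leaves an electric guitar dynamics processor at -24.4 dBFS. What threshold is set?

-26.4 dBFS

Gain reduction = -2.4 − (-24.4) = 22 dB; output overshoot = GR / (R − 1) = 22 / 11 = 2 dB.
Threshold = output − output overshoot = -24.4 − 2 = -26.4 dBFS.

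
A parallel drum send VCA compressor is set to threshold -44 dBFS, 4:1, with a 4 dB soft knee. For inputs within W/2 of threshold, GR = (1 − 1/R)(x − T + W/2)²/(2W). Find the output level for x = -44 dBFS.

-44.375 dBFS

x − T + W/2 = -44 − (-44) + 2 = 2.
GR = (1 − 1/4) × 2² / 8 = 0.75 × 4 / 8 = 0.375 dB.
Output = -44 − 0.375 = -44.375 dBFS.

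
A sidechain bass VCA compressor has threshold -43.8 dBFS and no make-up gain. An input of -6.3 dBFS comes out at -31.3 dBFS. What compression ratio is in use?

3:1

Input overshoot = -6.3 − (-43.8) = 37.5 dB; output overshoot = -31.3 − (-43.8) = 12.5 dB.
Ratio = 37.5 / 12.5 = 3.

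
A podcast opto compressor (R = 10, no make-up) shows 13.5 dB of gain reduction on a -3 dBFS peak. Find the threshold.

Input is 15 dB above T (since output overshoot × R = input overshoot: (-16.5 − T)·10 = -3 − T gives T = -18 dBFS).
Check: -18 + (-3 − (-18))/10 = -18 + 1.5 = -16.5 dBFS. ✓

-18 dBFS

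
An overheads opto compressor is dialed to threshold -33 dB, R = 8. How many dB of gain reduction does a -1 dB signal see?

Overshoot = -1 − (-33) = 32 dB.
At 8:1, output sits 32/8 = 4 dB above threshold.
So the signal is attenuated by 32 − 4 = 28 dB.

28 dB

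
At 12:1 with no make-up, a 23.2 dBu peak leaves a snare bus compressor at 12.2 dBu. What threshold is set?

Input is 12 dB above T (since output overshoot × R = input overshoot: (12.2 − T)·12 = 23.2 − T gives T = 11.2 dBu).
Check: 11.2 + (23.2 − 11.2)/12 = 11.2 + 1 = 12.2 dBu. ✓

11.2 dBu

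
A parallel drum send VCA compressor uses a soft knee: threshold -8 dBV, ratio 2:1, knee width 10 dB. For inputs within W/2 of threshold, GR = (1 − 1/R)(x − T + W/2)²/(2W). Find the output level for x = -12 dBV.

-12.025 dBV

x − T + W/2 = -12 − (-8) + 5 = 1.
GR = (1 − 1/2) × 1² / 20 = 0.5 × 1 / 20 = 0.025 dB.
Output = -12 − 0.025 = -12.025 dBV.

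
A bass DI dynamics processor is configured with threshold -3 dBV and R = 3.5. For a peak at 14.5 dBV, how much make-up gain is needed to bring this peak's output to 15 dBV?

13 dB

Overshoot 17.5 dB → 17.5/3.5 = 5 dB after compression, so the compressed level is -3 + 5 = 2 dBV.
Make-up = target − compressed = 15 − 2 = 13 dB.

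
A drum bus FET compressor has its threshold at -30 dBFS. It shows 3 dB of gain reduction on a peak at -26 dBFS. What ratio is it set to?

4:1

Input overshoot = -26 − (-30) = 4 dB.
Output overshoot = 4 − 3 = 1 dB.
Ratio = input overshoot / output overshoot = 4 / 1 = 4.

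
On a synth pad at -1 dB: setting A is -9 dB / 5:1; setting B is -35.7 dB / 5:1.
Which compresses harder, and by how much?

A: GR = 8 − 8/5 = 6.4 dB.
B: GR = 34.7 − 34.7/5 = 27.76 dB.
B applies 21.36 dB more gain reduction.

B, by 21.36 dB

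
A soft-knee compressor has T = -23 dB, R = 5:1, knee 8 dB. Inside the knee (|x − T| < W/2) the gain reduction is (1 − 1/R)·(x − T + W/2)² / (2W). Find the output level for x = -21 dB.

x − T + W/2 = -21 − (-23) + 4 = 6.
GR = (1 − 1/5) × 6² / 16 = 0.8 × 36 / 16 = 1.8 dB.
Output = -21 − 1.8 = -22.8 dB.

-22.8 dB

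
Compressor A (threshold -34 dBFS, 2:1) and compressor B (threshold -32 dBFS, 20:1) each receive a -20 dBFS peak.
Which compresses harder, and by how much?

A: 14 dB over, compressed to 7 dB over, so 7 dB of GR.
B: 12 dB over, compressed to 0.6 dB over, so 11.4 dB of GR.
B reduces 4.4 dB more.

B, by 4.4 dB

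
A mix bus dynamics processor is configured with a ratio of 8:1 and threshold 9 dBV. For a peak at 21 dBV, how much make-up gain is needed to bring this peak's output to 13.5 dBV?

The peak compresses to 9 + 12/8 = 10.5 dBV.
To reach 13.5 dBV requires 13.5 − 10.5 = 3 dB of make-up.

3 dB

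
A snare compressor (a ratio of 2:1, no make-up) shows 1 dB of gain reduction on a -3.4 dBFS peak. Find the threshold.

Let T be the threshold. Output overshoot = (input overshoot)/R, so -4.4 − T = (-3.4 − T)/2.
2·(-4.4 − T) = -3.4 − T → 1·T = -8.8 − (-3.4) = -5.4.
T = -5.4/1 = -5.4 dBFS.

-5.4 dBFS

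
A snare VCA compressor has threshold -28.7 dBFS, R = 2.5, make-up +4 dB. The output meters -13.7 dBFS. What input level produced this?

Remove make-up: -13.7 − 4 = -17.7 dBFS.
That's 11 dB above the -28.7 dBFS threshold.
Before 2.5:1 compression the overshoot was 11 × 2.5 = 27.5 dB, so input = -28.7 + 27.5 = -1.2 dBFS.

-1.2 dBFS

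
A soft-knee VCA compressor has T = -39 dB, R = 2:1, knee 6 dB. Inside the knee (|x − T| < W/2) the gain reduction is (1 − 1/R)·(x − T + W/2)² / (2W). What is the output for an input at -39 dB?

x − T + W/2 = -39 − (-39) + 3 = 3.
GR = (1 − 1/2) × 3² / 12 = 0.5 × 9 / 12 = 0.375 dB.
Output = -39 − 0.375 = -39.375 dB.

-39.375 dB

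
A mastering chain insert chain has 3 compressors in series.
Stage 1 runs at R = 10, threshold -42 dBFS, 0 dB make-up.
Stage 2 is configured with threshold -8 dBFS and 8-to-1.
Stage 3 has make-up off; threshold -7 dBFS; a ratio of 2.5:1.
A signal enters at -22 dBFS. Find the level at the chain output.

Stage 1: -22 dBFS is 20 dB over -42 dBFS; at 10:1 that becomes 2 dB over, giving -40 dBFS.
Stage 2: -40 dBFS ≤ -8 dBFS, so stage 2 doesn't engage; output -40 dBFS.
Stage 3: -40 dBFS ≤ -7 dBFS, so stage 3 doesn't engage; output -40 dBFS.

-40 dBFS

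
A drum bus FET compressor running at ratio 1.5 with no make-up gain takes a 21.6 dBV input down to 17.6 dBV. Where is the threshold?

Input is 12 dB above T (since output overshoot × R = input overshoot: (17.6 − T)·1.5 = 21.6 − T gives T = 9.6 dBV).
Check: 9.6 + (21.6 − 9.6)/1.5 = 9.6 + 8 = 17.6 dBV. ✓

9.6 dBV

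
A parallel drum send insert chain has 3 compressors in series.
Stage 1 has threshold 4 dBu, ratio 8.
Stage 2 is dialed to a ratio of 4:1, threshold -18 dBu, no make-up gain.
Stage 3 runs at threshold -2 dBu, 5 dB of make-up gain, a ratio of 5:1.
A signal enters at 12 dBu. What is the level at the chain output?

Stage 1: 8 dB above 4 dBu, reduced 8:1 to 1 dB above → 5 dBu.
Stage 2: 5 dBu is 23 dB over -18 dBu; at 4:1 that becomes 5.75 dB over, giving -12.25 dBu.
Stage 3: below threshold (-12.25 ≤ -2); passes unchanged; make-up brings it to -7.25 dBu.

-7.25 dBu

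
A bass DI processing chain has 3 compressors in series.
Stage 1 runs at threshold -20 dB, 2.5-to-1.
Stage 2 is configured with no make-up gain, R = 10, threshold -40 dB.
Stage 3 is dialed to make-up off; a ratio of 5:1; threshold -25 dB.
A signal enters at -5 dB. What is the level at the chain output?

-37.4 dB

Stage 1: -5 dB is 15 dB over -20 dB; at 2.5:1 that becomes 6 dB over, giving -14 dB.
Stage 2: overshoot 26 dB → 26/10 = 2.6 dB → -37.4 dB.
Stage 3: -37.4 dB is at or below the -25 dB threshold — no compression; output -37.4 dB.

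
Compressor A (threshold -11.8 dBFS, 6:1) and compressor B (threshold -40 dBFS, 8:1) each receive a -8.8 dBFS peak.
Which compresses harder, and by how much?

A: 3 dB over, compressed to 0.5 dB over, so 2.5 dB of GR.
B: 31.2 dB over, compressed to 3.9 dB over, so 27.3 dB of GR.
B reduces 24.8 dB more.

B, by 24.8 dB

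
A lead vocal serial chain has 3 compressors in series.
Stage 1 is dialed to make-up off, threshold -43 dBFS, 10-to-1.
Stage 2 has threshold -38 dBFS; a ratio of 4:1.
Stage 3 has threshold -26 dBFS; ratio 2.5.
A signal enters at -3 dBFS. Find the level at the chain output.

Stage 1: -3 dBFS is 40 dB over -43 dBFS; at 10:1 that becomes 4 dB over, giving -39 dBFS.
Stage 2: -39 dBFS ≤ -38 dBFS, so stage 2 doesn't engage; output -39 dBFS.
Stage 3: -39 dBFS ≤ -26 dBFS, so stage 3 doesn't engage; output -39 dBFS.

-39 dBFS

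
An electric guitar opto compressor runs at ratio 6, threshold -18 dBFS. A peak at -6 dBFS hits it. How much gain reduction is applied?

10 dB

The signal is 12 dB above threshold.
At 6:1, output sits 12/6 = 2 dB above threshold.
GR = overshoot in − overshoot out = 12 − 2 = 10 dB.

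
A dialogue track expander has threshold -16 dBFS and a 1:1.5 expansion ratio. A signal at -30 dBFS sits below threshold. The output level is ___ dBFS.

Undershoot = (-16) − (-30) = 14 dB.
At 1:1.5, that expands to 21 dB under threshold.
Output = -16 − 21 = -37 dBFS.

-37 dBFS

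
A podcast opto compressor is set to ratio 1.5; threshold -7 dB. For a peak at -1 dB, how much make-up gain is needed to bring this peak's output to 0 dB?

3 dB

Overshoot 6 dB → 6/1.5 = 4 dB after compression, so the compressed level is -7 + 4 = -3 dB.
Make-up = target − compressed = 0 − (-3) = 3 dB.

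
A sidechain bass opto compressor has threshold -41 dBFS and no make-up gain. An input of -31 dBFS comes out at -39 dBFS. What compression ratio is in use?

5:1

Input overshoot = -31 − (-41) = 10 dB; output overshoot = -39 − (-41) = 2 dB.
Ratio = 10 / 2 = 5.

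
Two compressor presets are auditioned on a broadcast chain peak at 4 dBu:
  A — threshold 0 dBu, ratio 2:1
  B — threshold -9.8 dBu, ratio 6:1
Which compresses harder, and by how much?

A: 4 dB over, compressed to 2 dB over, so 2 dB of GR.
B: 13.8 dB over, compressed to 2.3 dB over, so 11.5 dB of GR.
B applies 9.5 dB more gain reduction.

B, by 9.5 dB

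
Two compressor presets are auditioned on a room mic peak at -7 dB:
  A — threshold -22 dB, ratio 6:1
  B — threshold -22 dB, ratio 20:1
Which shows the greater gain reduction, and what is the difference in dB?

B, by 1.75 dB

A: overshoot 15 dB → output overshoot 2.5 dB → GR 12.5 dB.
B: overshoot 15 dB → output overshoot 0.75 dB → GR 14.25 dB.
B reduces 1.75 dB more.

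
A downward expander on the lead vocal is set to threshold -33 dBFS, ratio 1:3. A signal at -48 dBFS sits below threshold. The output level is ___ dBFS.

Below threshold, a 1:3 expander applies gain = (3−1)×(T − x) of attenuation.
(3−1) × 15 = 30 dB, so output = -48 − 30 = -78 dBFS.

-78 dBFS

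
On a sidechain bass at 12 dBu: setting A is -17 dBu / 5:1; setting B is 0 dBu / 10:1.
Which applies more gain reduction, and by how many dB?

A, by 12.4 dB

A: GR = 29 − 29/5 = 23.2 dB.
B: GR = 12 − 12/10 = 10.8 dB.
A reduces 12.4 dB more.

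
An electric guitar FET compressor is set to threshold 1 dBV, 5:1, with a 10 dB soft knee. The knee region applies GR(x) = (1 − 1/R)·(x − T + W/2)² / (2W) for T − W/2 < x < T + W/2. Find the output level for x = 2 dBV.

0.56 dBV

x − T + W/2 = 2 − 1 + 5 = 6.
GR = (1 − 1/5) × 6² / 20 = 0.8 × 36 / 20 = 1.44 dB.
Output = 2 − 1.44 = 0.56 dBV.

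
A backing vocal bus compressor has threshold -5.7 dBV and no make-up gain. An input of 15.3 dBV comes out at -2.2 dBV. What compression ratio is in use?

Input overshoot = 15.3 − (-5.7) = 21 dB; output overshoot = -2.2 − (-5.7) = 3.5 dB.
Ratio = 21 / 3.5 = 6.

6:1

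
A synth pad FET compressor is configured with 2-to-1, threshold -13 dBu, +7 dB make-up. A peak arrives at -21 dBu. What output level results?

-21 dBu is 8 dB below the -13 dBu threshold, so no gain reduction is applied.
Make-up gain adds 7 dB: -21 + 7 = -14 dBu.

-14 dBu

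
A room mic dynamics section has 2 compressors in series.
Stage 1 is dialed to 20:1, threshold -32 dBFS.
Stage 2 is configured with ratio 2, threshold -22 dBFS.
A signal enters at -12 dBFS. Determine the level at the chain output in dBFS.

-31 dBFS

Stage 1: -12 dBFS is 20 dB over -32 dBFS; at 20:1 that becomes 1 dB over, giving -31 dBFS.
Stage 2: below threshold (-31 ≤ -22); passes unchanged; output -31 dBFS.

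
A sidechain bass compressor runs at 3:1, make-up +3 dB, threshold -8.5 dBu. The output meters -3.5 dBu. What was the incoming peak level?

Stripping the +3 dB make-up gives -6.5 dBu at the gain stage.
Post-compression overshoot = -6.5 − (-8.5) = 2 dB.
Input overshoot = R × output overshoot = 6 dB → input = -8.5 + 6 = -2.5 dBu.

-2.5 dBu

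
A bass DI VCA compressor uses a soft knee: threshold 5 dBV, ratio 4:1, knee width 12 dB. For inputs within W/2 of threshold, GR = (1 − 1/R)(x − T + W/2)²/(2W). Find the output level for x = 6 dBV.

4.46875 dBV

x − T + W/2 = 6 − 5 + 6 = 7.
GR = (1 − 1/4) × 7² / 24 = 0.75 × 49 / 24 = 1.53125 dB.
Output = 6 − 1.53125 = 4.46875 dBV.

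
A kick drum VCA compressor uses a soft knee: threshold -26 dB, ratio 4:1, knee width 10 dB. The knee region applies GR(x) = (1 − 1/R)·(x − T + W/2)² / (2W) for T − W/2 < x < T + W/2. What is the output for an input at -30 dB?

x − T + W/2 = -30 − (-26) + 5 = 1.
GR = (1 − 1/4) × 1² / 20 = 0.75 × 1 / 20 = 0.0375 dB.
Output = -30 − 0.0375 = -30.0375 dB.

-30.0375 dB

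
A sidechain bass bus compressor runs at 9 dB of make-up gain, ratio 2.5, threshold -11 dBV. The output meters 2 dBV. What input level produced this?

-1 dBV

Stripping the +9 dB make-up gives -7 dBV at the gain stage.
That's 4 dB above the -11 dBV threshold.
Input overshoot = R × output overshoot = 10 dB → input = -11 + 10 = -1 dBV.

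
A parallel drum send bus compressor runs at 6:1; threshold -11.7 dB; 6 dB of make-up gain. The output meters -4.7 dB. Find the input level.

-5.7 dB

Before make-up, the level was -4.7 − 6 = -10.7 dB.
Post-compression overshoot = -10.7 − (-11.7) = 1 dB.
Input overshoot = R × output overshoot = 6 dB → input = -11.7 + 6 = -5.7 dB.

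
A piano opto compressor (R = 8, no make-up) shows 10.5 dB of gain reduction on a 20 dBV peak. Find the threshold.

Let T be the threshold. Output overshoot = (input overshoot)/R, so 9.5 − T = (20 − T)/8.
8·(9.5 − T) = 20 − T → 7·T = 76 − 20 = 56.
T = 56/7 = 8 dBV.

8 dBV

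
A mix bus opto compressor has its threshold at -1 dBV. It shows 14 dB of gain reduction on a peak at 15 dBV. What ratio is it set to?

Input overshoot = 15 − (-1) = 16 dB.
Output overshoot = 16 − 14 = 2 dB.
Ratio = input overshoot / output overshoot = 16 / 2 = 8.

8:1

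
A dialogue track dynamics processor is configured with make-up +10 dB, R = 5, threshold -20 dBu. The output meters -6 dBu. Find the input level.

Remove make-up: -6 − 10 = -16 dBu.
The compressed level sits -16 − (-20) = 4 dB over threshold.
Before 5:1 compression the overshoot was 4 × 5 = 20 dB, so input = -20 + 20 = 0 dBu.

0 dBu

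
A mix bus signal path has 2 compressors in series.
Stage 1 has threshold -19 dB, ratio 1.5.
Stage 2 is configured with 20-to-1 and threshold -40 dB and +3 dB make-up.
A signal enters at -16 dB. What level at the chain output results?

-35.85 dB

Stage 1: overshoot 3 dB → 3/1.5 = 2 dB → -17 dB.
Stage 2: -17 dB is 23 dB over -40 dB; at 20:1 that becomes 1.15 dB over, giving -38.85 dB; +3 dB make-up → -35.85 dB.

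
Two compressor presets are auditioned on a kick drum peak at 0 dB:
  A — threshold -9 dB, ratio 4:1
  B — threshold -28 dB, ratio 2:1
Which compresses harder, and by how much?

B, by 7.25 dB

A: overshoot 9 dB → output overshoot 2.25 dB → GR 6.75 dB.
B: overshoot 28 dB → output overshoot 14 dB → GR 14 dB.
B applies 7.25 dB more gain reduction.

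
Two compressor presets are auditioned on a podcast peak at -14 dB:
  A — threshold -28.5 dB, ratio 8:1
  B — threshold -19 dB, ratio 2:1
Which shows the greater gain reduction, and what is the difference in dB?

A: GR = 14.5 − 14.5/8 = 12.6875 dB.
B: GR = 5 − 5/2 = 2.5 dB.
A reduces 10.1875 dB more.

A, by 10.1875 dB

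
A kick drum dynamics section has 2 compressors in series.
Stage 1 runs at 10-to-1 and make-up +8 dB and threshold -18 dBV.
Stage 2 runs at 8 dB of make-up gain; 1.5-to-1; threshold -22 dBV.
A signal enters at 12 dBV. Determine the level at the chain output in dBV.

Stage 1: 12 dBV is 30 dB over -18 dBV; at 10:1 that becomes 3 dB over, giving -15 dBV; +8 dB make-up → -7 dBV.
Stage 2: -7 dBV is 15 dB over -22 dBV; at 1.5:1 that becomes 10 dB over, giving -12 dBV; +8 dB make-up → -4 dBV.

-4 dBV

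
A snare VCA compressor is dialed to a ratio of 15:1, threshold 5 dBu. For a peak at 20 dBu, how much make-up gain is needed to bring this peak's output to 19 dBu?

13 dB

The peak compresses to 5 + 15/15 = 6 dBu.
To reach 19 dBu requires 19 − 6 = 13 dB of make-up.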